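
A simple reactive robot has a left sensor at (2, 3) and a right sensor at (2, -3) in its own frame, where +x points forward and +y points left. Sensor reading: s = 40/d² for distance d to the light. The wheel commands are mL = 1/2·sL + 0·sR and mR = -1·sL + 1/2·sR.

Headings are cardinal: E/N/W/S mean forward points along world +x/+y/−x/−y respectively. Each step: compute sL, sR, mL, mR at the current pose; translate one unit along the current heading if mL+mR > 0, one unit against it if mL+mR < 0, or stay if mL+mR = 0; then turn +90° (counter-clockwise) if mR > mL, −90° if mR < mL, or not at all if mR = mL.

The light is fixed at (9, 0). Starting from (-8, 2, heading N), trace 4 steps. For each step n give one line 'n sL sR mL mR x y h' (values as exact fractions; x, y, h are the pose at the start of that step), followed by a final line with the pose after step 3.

n=0: pose=(-8,2,N); sL=5/52, sR=10/53; mL=5/104, mR=-5/2756; mL+mR=255/5512 → advance +1; mR−mL=-275/5512 → turn -1·90°
n=1: pose=(-8,3,E); sL=40/261, sR=8/45; mL=20/261, mR=-28/435; mL+mR=16/1305 → advance +1; mR−mL=-184/1305 → turn -1·90°
n=2: pose=(-7,3,S); sL=4/17, sR=20/181; mL=2/17, mR=-554/3077; mL+mR=-192/3077 → advance -1; mR−mL=-916/3077 → turn -1·90°
n=3: pose=(-7,4,W); sL=8/65, sR=40/373; mL=4/65, mR=-1684/24245; mL+mR=-192/24245 → advance -1; mR−mL=-3176/24245 → turn -1·90°

0 5/52 10/53 5/104 -5/2756 -8 2 N
1 40/261 8/45 20/261 -28/435 -8 3 E
2 4/17 20/181 2/17 -554/3077 -7 3 S
3 8/65 40/373 4/65 -1684/24245 -7 4 W
final -6 4 N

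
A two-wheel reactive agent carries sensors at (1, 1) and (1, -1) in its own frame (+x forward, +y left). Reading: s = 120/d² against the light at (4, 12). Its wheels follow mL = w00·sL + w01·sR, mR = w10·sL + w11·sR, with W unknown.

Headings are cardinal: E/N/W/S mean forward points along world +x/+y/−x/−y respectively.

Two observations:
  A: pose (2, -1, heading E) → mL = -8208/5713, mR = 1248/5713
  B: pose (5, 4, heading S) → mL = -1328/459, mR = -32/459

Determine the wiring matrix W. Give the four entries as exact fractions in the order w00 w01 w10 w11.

-1 -1 1 -1

obs A: pose=(2,-1,E) → sL=24/29, sR=120/197, mL=-8208/5713, mR=1248/5713
obs B: pose=(5,4,S) → sL=24/17, sR=40/27, mL=-1328/459, mR=-32/459
sensor matrix S = [[24/29, 120/197], [24/17, 40/27]]; det S = 320000/874089
solve [mL_A; mL_B] = S·[w00; w01] and [mR_A; mR_B] = S·[w10; w11]:
  w00 = -1, w01 = -1, w10 = 1, w11 = -1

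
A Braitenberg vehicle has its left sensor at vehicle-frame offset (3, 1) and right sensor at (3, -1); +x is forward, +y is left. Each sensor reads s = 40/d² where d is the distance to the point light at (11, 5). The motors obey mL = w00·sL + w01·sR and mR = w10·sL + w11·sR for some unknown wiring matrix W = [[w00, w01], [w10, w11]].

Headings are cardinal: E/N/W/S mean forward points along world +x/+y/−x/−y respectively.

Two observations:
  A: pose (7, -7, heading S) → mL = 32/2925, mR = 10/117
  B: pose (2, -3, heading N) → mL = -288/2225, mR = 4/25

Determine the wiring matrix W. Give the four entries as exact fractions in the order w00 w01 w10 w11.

obs A: pose=(7,-7,S) → sL=20/117, sR=4/25, mL=32/2925, mR=10/117
obs B: pose=(2,-3,N) → sL=8/25, sR=40/89, mL=-288/2225, mR=4/25
sensor matrix S = [[20/117, 4/25], [8/25, 40/89]]; det S = 166784/6508125
solve [mL_A; mL_B] = S·[w00; w01] and [mR_A; mR_B] = S·[w10; w11]:
  w00 = 1, w01 = -1, w10 = 1/2, w11 = 0

1 -1 1/2 0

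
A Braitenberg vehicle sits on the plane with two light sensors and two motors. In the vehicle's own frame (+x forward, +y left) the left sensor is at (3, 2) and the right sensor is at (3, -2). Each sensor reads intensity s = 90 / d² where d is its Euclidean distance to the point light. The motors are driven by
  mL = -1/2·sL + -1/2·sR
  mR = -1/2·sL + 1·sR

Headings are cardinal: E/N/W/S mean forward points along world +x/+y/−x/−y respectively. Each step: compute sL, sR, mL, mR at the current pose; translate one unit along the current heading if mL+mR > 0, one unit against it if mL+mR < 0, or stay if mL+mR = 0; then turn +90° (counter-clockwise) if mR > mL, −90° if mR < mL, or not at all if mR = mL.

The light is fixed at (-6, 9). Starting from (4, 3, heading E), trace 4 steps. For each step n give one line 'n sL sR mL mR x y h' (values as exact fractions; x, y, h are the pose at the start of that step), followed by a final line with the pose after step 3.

n=0: pose=(4,3,E); sL=18/37, sR=90/233; mL=-3762/8621, mR=1233/8621; mL+mR=-2529/8621 → advance -1; mR−mL=135/233 → turn +1·90°
n=1: pose=(3,3,N); sL=45/29, sR=9/13; mL=-423/377, mR=-63/754; mL+mR=-909/754 → advance -1; mR−mL=27/26 → turn +1·90°
n=2: pose=(3,2,W); sL=10/13, sR=90/61; mL=-890/793, mR=865/793; mL+mR=-25/793 → advance -1; mR−mL=135/61 → turn +1·90°
n=3: pose=(4,2,S); sL=45/122, sR=45/82; mL=-2295/5002, mR=3645/10004; mL+mR=-945/10004 → advance -1; mR−mL=135/164 → turn +1·90°

0 18/37 90/233 -3762/8621 1233/8621 4 3 E
1 45/29 9/13 -423/377 -63/754 3 3 N
2 10/13 90/61 -890/793 865/793 3 2 W
3 45/122 45/82 -2295/5002 3645/10004 4 2 S
final 4 3 E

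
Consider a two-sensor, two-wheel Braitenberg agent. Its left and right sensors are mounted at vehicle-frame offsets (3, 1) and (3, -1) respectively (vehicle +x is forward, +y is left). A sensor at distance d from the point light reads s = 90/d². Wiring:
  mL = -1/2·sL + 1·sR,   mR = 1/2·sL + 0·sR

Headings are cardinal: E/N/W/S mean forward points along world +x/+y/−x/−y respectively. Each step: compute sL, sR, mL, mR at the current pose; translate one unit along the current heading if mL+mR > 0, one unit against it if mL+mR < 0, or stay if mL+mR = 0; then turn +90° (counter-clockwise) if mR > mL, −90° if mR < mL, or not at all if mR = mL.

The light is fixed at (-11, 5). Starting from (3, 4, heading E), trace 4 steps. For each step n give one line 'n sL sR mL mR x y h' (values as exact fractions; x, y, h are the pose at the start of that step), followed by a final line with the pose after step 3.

0 90/289 90/293 12825/84677 45/289 3 4 E
1 9/20 9/26 63/520 9/40 4 4 N
2 18/29 18/29 9/29 9/29 4 5 W
3 45/61 45/61 45/122 45/122 3 5 W
final 2 5 W

n=0: pose=(3,4,E); sL=90/289, sR=90/293; mL=12825/84677, mR=45/289; mL+mR=90/293 → advance +1; mR−mL=360/84677 → turn +1·90°
n=1: pose=(4,4,N); sL=9/20, sR=9/26; mL=63/520, mR=9/40; mL+mR=9/26 → advance +1; mR−mL=27/260 → turn +1·90°
n=2: pose=(4,5,W); sL=18/29, sR=18/29; mL=9/29, mR=9/29; mL+mR=18/29 → advance +1; mR−mL=0 → turn +0·90°
n=3: pose=(3,5,W); sL=45/61, sR=45/61; mL=45/122, mR=45/122; mL+mR=45/61 → advance +1; mR−mL=0 → turn +0·90°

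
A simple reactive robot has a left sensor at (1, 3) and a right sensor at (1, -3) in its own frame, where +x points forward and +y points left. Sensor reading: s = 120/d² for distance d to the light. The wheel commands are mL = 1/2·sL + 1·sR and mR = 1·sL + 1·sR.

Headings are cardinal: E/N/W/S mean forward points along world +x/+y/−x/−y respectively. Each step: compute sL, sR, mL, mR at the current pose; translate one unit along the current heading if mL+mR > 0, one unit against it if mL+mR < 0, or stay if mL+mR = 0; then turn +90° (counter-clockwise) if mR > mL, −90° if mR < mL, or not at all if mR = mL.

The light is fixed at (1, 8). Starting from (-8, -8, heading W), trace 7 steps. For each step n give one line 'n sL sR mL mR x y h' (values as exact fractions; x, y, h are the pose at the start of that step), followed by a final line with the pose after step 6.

n=0: pose=(-8,-8,W); sL=120/461, sR=120/269; mL=71460/124009, mR=87600/124009; mL+mR=159060/124009 → advance +1; mR−mL=60/461 → turn +1·90°
n=1: pose=(-9,-8,S); sL=60/169, sR=60/229; mL=17010/38701, mR=23880/38701; mL+mR=40890/38701 → advance +1; mR−mL=30/169 → turn +1·90°
n=2: pose=(-9,-9,E); sL=120/277, sR=120/481; mL=62100/133237, mR=90960/133237; mL+mR=153060/133237 → advance +1; mR−mL=60/277 → turn +1·90°
n=3: pose=(-8,-9,N); sL=3/10, sR=30/73; mL=819/1460, mR=519/730; mL+mR=1857/1460 → advance +1; mR−mL=3/20 → turn +1·90°
n=4: pose=(-8,-8,W); sL=120/461, sR=120/269; mL=71460/124009, mR=87600/124009; mL+mR=159060/124009 → advance +1; mR−mL=60/461 → turn +1·90°
n=5: pose=(-9,-8,S); sL=60/169, sR=60/229; mL=17010/38701, mR=23880/38701; mL+mR=40890/38701 → advance +1; mR−mL=30/169 → turn +1·90°
n=6: pose=(-9,-9,E); sL=120/277, sR=120/481; mL=62100/133237, mR=90960/133237; mL+mR=153060/133237 → advance +1; mR−mL=60/277 → turn +1·90°

0 120/461 120/269 71460/124009 87600/124009 -8 -8 W
1 60/169 60/229 17010/38701 23880/38701 -9 -8 S
2 120/277 120/481 62100/133237 90960/133237 -9 -9 E
3 3/10 30/73 819/1460 519/730 -8 -9 N
4 120/461 120/269 71460/124009 87600/124009 -8 -8 W
5 60/169 60/229 17010/38701 23880/38701 -9 -8 S
6 120/277 120/481 62100/133237 90960/133237 -9 -9 E
final -8 -9 N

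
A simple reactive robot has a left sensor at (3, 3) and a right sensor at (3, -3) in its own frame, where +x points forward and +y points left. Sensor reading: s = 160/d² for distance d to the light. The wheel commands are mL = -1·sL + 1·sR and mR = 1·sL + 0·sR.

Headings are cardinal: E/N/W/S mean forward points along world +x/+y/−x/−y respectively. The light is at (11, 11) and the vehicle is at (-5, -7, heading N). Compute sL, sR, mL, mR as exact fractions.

left sensor world pos  = (-8, -4); dL² = 586
right sensor world pos = (-2, -4); dR² = 394
sL = 160/586 = 80/293
sR = 160/394 = 80/197
mL = -1·sL + 1·sR = 7680/57721
mR = 1·sL + 0·sR = 80/293

80/293 80/197 7680/57721 80/293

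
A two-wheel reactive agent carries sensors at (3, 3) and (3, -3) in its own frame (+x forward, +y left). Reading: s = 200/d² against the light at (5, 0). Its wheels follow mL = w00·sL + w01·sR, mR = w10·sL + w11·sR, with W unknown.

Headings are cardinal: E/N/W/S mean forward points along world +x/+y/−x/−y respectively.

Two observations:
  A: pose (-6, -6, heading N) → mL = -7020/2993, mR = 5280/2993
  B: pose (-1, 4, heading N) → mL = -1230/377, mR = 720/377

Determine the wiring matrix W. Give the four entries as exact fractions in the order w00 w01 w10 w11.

-1 -1/2 -1 1

obs A: pose=(-6,-6,N) → sL=40/41, sR=200/73, mL=-7020/2993, mR=5280/2993
obs B: pose=(-1,4,N) → sL=20/13, sR=100/29, mL=-1230/377, mR=720/377
sensor matrix S = [[40/41, 200/73], [20/13, 100/29]]; det S = -960000/1128361
solve [mL_A; mL_B] = S·[w00; w01] and [mR_A; mR_B] = S·[w10; w11]:
  w00 = -1, w01 = -1/2, w10 = -1, w11 = 1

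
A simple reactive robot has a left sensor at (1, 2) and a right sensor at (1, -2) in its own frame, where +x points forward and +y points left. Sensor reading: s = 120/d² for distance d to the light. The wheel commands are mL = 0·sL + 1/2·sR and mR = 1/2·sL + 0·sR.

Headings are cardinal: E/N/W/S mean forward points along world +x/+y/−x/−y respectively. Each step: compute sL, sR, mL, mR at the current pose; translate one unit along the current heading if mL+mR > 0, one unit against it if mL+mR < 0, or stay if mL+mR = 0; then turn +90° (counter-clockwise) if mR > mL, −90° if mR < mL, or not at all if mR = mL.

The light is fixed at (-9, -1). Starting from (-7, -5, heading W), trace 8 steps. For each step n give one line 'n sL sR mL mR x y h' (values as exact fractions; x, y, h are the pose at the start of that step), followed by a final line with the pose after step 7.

0 120/37 24 12 60/37 -7 -5 W
1 12 20/3 10/3 6 -8 -5 N
2 24/5 120 60 12/5 -8 -4 W
3 15 15 15/2 15/2 -9 -4 N
4 24 24 12 12 -9 -3 N
5 30 30 15 15 -9 -2 N
6 24 24 12 12 -9 -1 N
7 15 15 15/2 15/2 -9 0 N
final -9 1 N

n=0: pose=(-7,-5,W); sL=120/37, sR=24; mL=12, mR=60/37; mL+mR=504/37 → advance +1; mR−mL=-384/37 → turn -1·90°
n=1: pose=(-8,-5,N); sL=12, sR=20/3; mL=10/3, mR=6; mL+mR=28/3 → advance +1; mR−mL=8/3 → turn +1·90°
n=2: pose=(-8,-4,W); sL=24/5, sR=120; mL=60, mR=12/5; mL+mR=312/5 → advance +1; mR−mL=-288/5 → turn -1·90°
n=3: pose=(-9,-4,N); sL=15, sR=15; mL=15/2, mR=15/2; mL+mR=15 → advance +1; mR−mL=0 → turn +0·90°
n=4: pose=(-9,-3,N); sL=24, sR=24; mL=12, mR=12; mL+mR=24 → advance +1; mR−mL=0 → turn +0·90°
n=5: pose=(-9,-2,N); sL=30, sR=30; mL=15, mR=15; mL+mR=30 → advance +1; mR−mL=0 → turn +0·90°
n=6: pose=(-9,-1,N); sL=24, sR=24; mL=12, mR=12; mL+mR=24 → advance +1; mR−mL=0 → turn +0·90°
n=7: pose=(-9,0,N); sL=15, sR=15; mL=15/2, mR=15/2; mL+mR=15 → advance +1; mR−mL=0 → turn +0·90°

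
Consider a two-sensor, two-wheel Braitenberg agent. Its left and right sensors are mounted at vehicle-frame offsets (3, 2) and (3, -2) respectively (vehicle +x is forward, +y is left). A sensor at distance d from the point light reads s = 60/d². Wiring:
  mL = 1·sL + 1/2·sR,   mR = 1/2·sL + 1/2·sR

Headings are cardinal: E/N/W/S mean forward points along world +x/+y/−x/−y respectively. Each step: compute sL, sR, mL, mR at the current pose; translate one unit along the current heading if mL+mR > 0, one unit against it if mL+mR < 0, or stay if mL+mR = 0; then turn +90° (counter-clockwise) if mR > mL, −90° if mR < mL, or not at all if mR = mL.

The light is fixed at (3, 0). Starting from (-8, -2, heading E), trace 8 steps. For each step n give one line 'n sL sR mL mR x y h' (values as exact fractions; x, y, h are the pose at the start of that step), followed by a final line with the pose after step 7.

n=0: pose=(-8,-2,E); sL=15/16, sR=3/4; mL=21/16, mR=27/32; mL+mR=69/32 → advance +1; mR−mL=-15/32 → turn -1·90°
n=1: pose=(-7,-2,S); sL=60/89, sR=60/169; mL=12810/15041, mR=7740/15041; mL+mR=20550/15041 → advance +1; mR−mL=-30/89 → turn -1·90°
n=2: pose=(-7,-3,W); sL=30/97, sR=6/17; mL=801/1649, mR=546/1649; mL+mR=1347/1649 → advance +1; mR−mL=-15/97 → turn -1·90°
n=3: pose=(-8,-3,N); sL=60/169, sR=20/27; mL=3310/4563, mR=2500/4563; mL+mR=5810/4563 → advance +1; mR−mL=-30/169 → turn -1·90°
n=4: pose=(-8,-2,E); sL=15/16, sR=3/4; mL=21/16, mR=27/32; mL+mR=69/32 → advance +1; mR−mL=-15/32 → turn -1·90°
n=5: pose=(-7,-2,S); sL=60/89, sR=60/169; mL=12810/15041, mR=7740/15041; mL+mR=20550/15041 → advance +1; mR−mL=-30/89 → turn -1·90°
n=6: pose=(-7,-3,W); sL=30/97, sR=6/17; mL=801/1649, mR=546/1649; mL+mR=1347/1649 → advance +1; mR−mL=-15/97 → turn -1·90°
n=7: pose=(-8,-3,N); sL=60/169, sR=20/27; mL=3310/4563, mR=2500/4563; mL+mR=5810/4563 → advance +1; mR−mL=-30/169 → turn -1·90°

0 15/16 3/4 21/16 27/32 -8 -2 E
1 60/89 60/169 12810/15041 7740/15041 -7 -2 S
2 30/97 6/17 801/1649 546/1649 -7 -3 W
3 60/169 20/27 3310/4563 2500/4563 -8 -3 N
4 15/16 3/4 21/16 27/32 -8 -2 E
5 60/89 60/169 12810/15041 7740/15041 -7 -2 S
6 30/97 6/17 801/1649 546/1649 -7 -3 W
7 60/169 20/27 3310/4563 2500/4563 -8 -3 N
final -8 -2 E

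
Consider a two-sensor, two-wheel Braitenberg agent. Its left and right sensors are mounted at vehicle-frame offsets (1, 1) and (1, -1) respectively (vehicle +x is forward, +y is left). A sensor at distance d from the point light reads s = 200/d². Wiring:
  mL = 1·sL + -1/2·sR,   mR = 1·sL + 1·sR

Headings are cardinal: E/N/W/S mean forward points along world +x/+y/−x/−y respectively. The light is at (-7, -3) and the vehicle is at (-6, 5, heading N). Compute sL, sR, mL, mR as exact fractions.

left sensor world pos  = (-7, 6); dL² = 81
right sensor world pos = (-5, 6); dR² = 85
sL = 200/81 = 200/81
sR = 200/85 = 40/17
mL = 1·sL + -1/2·sR = 1780/1377
mR = 1·sL + 1·sR = 6640/1377

200/81 40/17 1780/1377 6640/1377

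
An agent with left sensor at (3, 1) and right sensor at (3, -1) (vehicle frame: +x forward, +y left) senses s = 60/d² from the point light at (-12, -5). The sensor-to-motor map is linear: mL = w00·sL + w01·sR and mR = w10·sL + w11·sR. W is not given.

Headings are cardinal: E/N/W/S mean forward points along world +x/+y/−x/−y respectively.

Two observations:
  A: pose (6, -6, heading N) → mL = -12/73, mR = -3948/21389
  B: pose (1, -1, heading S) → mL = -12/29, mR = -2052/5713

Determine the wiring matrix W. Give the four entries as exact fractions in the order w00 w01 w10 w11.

0 -1 -1/2 -1/2

obs A: pose=(6,-6,N) → sL=60/293, sR=12/73, mL=-12/73, mR=-3948/21389
obs B: pose=(1,-1,S) → sL=60/197, sR=12/29, mL=-12/29, mR=-2052/5713
sensor matrix S = [[60/293, 12/73], [60/197, 12/29]]; det S = 4236480/122195357
solve [mL_A; mL_B] = S·[w00; w01] and [mR_A; mR_B] = S·[w10; w11]:
  w00 = 0, w01 = -1, w10 = -1/2, w11 = -1/2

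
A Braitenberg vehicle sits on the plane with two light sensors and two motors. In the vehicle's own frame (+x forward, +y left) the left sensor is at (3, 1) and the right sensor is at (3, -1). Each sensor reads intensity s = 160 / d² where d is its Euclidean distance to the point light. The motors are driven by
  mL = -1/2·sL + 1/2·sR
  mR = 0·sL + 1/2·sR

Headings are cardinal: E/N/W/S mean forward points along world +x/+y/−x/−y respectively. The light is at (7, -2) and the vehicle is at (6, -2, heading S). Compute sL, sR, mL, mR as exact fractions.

left sensor world pos  = (7, -5); dL² = 9
right sensor world pos = (5, -5); dR² = 13
sL = 160/9 = 160/9
sR = 160/13 = 160/13
mL = -1/2·sL + 1/2·sR = -320/117
mR = 0·sL + 1/2·sR = 80/13

160/9 160/13 -320/117 80/13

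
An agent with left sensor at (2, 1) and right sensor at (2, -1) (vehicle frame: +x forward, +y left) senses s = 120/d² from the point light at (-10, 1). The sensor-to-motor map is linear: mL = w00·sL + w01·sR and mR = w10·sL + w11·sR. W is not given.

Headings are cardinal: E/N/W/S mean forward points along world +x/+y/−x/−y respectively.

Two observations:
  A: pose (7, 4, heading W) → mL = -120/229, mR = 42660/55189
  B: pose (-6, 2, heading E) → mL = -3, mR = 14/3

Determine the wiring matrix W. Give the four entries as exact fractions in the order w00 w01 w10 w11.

-1 0 1 1/2

obs A: pose=(7,4,W) → sL=120/229, sR=120/241, mL=-120/229, mR=42660/55189
obs B: pose=(-6,2,E) → sL=3, sR=10/3, mL=-3, mR=14/3
sensor matrix S = [[120/229, 120/241], [3, 10/3]]; det S = 13960/55189
solve [mL_A; mL_B] = S·[w00; w01] and [mR_A; mR_B] = S·[w10; w11]:
  w00 = -1, w01 = 0, w10 = 1, w11 = 1/2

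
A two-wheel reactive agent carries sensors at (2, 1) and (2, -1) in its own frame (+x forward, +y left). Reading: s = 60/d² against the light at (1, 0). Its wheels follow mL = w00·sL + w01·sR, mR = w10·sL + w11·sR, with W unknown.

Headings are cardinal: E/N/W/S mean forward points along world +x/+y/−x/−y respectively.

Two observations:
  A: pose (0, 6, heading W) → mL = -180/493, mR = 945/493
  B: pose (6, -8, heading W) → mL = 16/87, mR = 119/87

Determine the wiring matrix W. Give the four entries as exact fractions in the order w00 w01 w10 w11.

obs A: pose=(0,6,W) → sL=30/17, sR=30/29, mL=-180/493, mR=945/493
obs B: pose=(6,-8,W) → sL=2/3, sR=30/29, mL=16/87, mR=119/87
sensor matrix S = [[30/17, 30/29], [2/3, 30/29]]; det S = 560/493
solve [mL_A; mL_B] = S·[w00; w01] and [mR_A; mR_B] = S·[w10; w11]:
  w00 = -1/2, w01 = 1/2, w10 = 1/2, w11 = 1

-1/2 1/2 1/2 1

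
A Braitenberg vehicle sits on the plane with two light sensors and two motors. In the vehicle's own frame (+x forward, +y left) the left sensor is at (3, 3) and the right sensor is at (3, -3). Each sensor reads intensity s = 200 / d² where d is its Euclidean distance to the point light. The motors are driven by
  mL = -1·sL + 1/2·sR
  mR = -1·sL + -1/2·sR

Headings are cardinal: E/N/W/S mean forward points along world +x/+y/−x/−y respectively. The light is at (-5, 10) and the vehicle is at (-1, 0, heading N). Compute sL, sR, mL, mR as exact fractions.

4 100/49 -146/49 -246/49

left sensor world pos  = (-4, 3); dL² = 50
right sensor world pos = (2, 3); dR² = 98
sL = 200/50 = 4
sR = 200/98 = 100/49
mL = -1·sL + 1/2·sR = -146/49
mR = -1·sL + -1/2·sR = -246/49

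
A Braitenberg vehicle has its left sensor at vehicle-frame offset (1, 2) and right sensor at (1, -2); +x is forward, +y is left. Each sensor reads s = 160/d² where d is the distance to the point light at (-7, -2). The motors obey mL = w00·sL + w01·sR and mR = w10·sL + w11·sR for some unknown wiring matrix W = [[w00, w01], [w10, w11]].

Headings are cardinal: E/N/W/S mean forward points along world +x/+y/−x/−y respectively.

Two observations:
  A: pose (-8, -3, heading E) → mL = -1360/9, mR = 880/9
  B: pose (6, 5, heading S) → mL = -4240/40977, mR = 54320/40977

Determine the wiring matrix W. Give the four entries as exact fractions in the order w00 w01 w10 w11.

-1 1/2 1/2 1

obs A: pose=(-8,-3,E) → sL=160, sR=160/9, mL=-1360/9, mR=880/9
obs B: pose=(6,5,S) → sL=160/261, sR=160/157, mL=-4240/40977, mR=54320/40977
sensor matrix S = [[160, 160/9], [160/261, 160/157]]; det S = 56115200/368793
solve [mL_A; mL_B] = S·[w00; w01] and [mR_A; mR_B] = S·[w10; w11]:
  w00 = -1, w01 = 1/2, w10 = 1/2, w11 = 1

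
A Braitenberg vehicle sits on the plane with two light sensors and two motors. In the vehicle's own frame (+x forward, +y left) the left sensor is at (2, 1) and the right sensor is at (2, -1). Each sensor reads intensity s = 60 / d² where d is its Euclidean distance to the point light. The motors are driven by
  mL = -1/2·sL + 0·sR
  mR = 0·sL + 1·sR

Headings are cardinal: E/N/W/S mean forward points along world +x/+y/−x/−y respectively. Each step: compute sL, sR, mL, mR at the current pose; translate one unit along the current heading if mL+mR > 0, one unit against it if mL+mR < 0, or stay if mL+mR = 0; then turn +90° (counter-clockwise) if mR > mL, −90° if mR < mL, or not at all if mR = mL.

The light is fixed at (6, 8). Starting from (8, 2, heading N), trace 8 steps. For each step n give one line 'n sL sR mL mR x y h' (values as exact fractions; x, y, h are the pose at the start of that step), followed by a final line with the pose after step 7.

0 60/17 12/5 -30/17 12/5 8 2 N
1 5/3 15/4 -5/6 15/4 8 3 W
2 60/53 60/49 -30/53 60/49 7 3 S
3 30/17 30/29 -15/17 30/29 7 2 E
4 60/17 12/5 -30/17 12/5 8 2 N
5 5/3 15/4 -5/6 15/4 8 3 W
6 60/53 60/49 -30/53 60/49 7 3 S
7 30/17 30/29 -15/17 30/29 7 2 E
final 8 2 N

n=0: pose=(8,2,N); sL=60/17, sR=12/5; mL=-30/17, mR=12/5; mL+mR=54/85 → advance +1; mR−mL=354/85 → turn +1·90°
n=1: pose=(8,3,W); sL=5/3, sR=15/4; mL=-5/6, mR=15/4; mL+mR=35/12 → advance +1; mR−mL=55/12 → turn +1·90°
n=2: pose=(7,3,S); sL=60/53, sR=60/49; mL=-30/53, mR=60/49; mL+mR=1710/2597 → advance +1; mR−mL=4650/2597 → turn +1·90°
n=3: pose=(7,2,E); sL=30/17, sR=30/29; mL=-15/17, mR=30/29; mL+mR=75/493 → advance +1; mR−mL=945/493 → turn +1·90°
n=4: pose=(8,2,N); sL=60/17, sR=12/5; mL=-30/17, mR=12/5; mL+mR=54/85 → advance +1; mR−mL=354/85 → turn +1·90°
n=5: pose=(8,3,W); sL=5/3, sR=15/4; mL=-5/6, mR=15/4; mL+mR=35/12 → advance +1; mR−mL=55/12 → turn +1·90°
n=6: pose=(7,3,S); sL=60/53, sR=60/49; mL=-30/53, mR=60/49; mL+mR=1710/2597 → advance +1; mR−mL=4650/2597 → turn +1·90°
n=7: pose=(7,2,E); sL=30/17, sR=30/29; mL=-15/17, mR=30/29; mL+mR=75/493 → advance +1; mR−mL=945/493 → turn +1·90°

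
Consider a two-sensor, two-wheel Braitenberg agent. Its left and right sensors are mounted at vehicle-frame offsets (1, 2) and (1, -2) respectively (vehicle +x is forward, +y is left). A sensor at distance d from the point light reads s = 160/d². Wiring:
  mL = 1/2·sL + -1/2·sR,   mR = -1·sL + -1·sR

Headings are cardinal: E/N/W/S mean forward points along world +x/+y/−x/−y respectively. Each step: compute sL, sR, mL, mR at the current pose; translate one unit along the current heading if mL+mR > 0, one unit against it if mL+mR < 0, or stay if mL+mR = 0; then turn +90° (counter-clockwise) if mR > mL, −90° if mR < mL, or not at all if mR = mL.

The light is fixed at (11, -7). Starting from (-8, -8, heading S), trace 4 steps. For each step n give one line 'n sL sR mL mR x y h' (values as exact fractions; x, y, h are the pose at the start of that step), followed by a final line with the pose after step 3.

0 160/293 32/89 2432/26077 -23616/26077 -8 -8 S
1 40/101 40/101 0 -80/101 -8 -7 W
2 160/401 160/257 -11520/103057 -105280/103057 -7 -7 N
3 16/29 80/149 32/4321 -4704/4321 -7 -8 E
final -8 -8 S

n=0: pose=(-8,-8,S); sL=160/293, sR=32/89; mL=2432/26077, mR=-23616/26077; mL+mR=-21184/26077 → advance -1; mR−mL=-26048/26077 → turn -1·90°
n=1: pose=(-8,-7,W); sL=40/101, sR=40/101; mL=0, mR=-80/101; mL+mR=-80/101 → advance -1; mR−mL=-80/101 → turn -1·90°
n=2: pose=(-7,-7,N); sL=160/401, sR=160/257; mL=-11520/103057, mR=-105280/103057; mL+mR=-116800/103057 → advance -1; mR−mL=-93760/103057 → turn -1·90°
n=3: pose=(-7,-8,E); sL=16/29, sR=80/149; mL=32/4321, mR=-4704/4321; mL+mR=-4672/4321 → advance -1; mR−mL=-4736/4321 → turn -1·90°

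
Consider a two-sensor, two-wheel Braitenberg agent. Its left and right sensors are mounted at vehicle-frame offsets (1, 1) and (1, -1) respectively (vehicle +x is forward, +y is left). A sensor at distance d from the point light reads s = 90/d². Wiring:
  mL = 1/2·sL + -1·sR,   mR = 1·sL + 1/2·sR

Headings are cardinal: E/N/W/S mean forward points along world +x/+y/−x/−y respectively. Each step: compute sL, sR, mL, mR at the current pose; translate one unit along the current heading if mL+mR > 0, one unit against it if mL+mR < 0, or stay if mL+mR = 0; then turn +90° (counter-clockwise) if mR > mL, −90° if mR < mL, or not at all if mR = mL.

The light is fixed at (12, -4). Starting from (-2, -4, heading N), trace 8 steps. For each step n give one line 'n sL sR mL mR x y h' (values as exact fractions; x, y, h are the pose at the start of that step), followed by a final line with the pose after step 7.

n=0: pose=(-2,-4,N); sL=45/113, sR=9/17; mL=-1269/3842, mR=2547/3842; mL+mR=639/1921 → advance +1; mR−mL=1908/1921 → turn +1·90°
n=1: pose=(-2,-3,W); sL=2/5, sR=90/229; mL=-221/1145, mR=683/1145; mL+mR=462/1145 → advance +1; mR−mL=904/1145 → turn +1·90°
n=2: pose=(-3,-3,S); sL=45/98, sR=45/128; mL=-765/6272, mR=7965/12544; mL+mR=6435/12544 → advance +1; mR−mL=9495/12544 → turn +1·90°
n=3: pose=(-3,-4,E); sL=90/197, sR=90/197; mL=-45/197, mR=135/197; mL+mR=90/197 → advance +1; mR−mL=180/197 → turn +1·90°
n=4: pose=(-2,-4,N); sL=45/113, sR=9/17; mL=-1269/3842, mR=2547/3842; mL+mR=639/1921 → advance +1; mR−mL=1908/1921 → turn +1·90°
n=5: pose=(-2,-3,W); sL=2/5, sR=90/229; mL=-221/1145, mR=683/1145; mL+mR=462/1145 → advance +1; mR−mL=904/1145 → turn +1·90°
n=6: pose=(-3,-3,S); sL=45/98, sR=45/128; mL=-765/6272, mR=7965/12544; mL+mR=6435/12544 → advance +1; mR−mL=9495/12544 → turn +1·90°
n=7: pose=(-3,-4,E); sL=90/197, sR=90/197; mL=-45/197, mR=135/197; mL+mR=90/197 → advance +1; mR−mL=180/197 → turn +1·90°

0 45/113 9/17 -1269/3842 2547/3842 -2 -4 N
1 2/5 90/229 -221/1145 683/1145 -2 -3 W
2 45/98 45/128 -765/6272 7965/12544 -3 -3 S
3 90/197 90/197 -45/197 135/197 -3 -4 E
4 45/113 9/17 -1269/3842 2547/3842 -2 -4 N
5 2/5 90/229 -221/1145 683/1145 -2 -3 W
6 45/98 45/128 -765/6272 7965/12544 -3 -3 S
7 90/197 90/197 -45/197 135/197 -3 -4 E
final -2 -4 N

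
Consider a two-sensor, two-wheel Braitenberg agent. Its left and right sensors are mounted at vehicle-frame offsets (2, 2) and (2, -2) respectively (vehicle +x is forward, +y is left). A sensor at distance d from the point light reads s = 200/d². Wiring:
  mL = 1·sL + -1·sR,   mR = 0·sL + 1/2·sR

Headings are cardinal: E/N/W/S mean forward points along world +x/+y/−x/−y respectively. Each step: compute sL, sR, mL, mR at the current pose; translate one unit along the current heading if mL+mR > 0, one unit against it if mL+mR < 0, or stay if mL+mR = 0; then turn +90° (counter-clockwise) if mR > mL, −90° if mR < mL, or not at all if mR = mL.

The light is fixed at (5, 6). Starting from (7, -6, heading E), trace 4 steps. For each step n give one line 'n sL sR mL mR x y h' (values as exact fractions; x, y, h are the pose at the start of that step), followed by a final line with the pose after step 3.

0 50/29 50/53 1200/1537 25/53 7 -6 E
1 200/221 200/197 -4800/43537 100/197 8 -6 S
2 100/73 4/5 208/365 2/5 8 -7 E
3 200/261 200/229 -6400/59769 100/229 9 -7 S
final 9 -8 E

n=0: pose=(7,-6,E); sL=50/29, sR=50/53; mL=1200/1537, mR=25/53; mL+mR=1925/1537 → advance +1; mR−mL=-475/1537 → turn -1·90°
n=1: pose=(8,-6,S); sL=200/221, sR=200/197; mL=-4800/43537, mR=100/197; mL+mR=17300/43537 → advance +1; mR−mL=26900/43537 → turn +1·90°
n=2: pose=(8,-7,E); sL=100/73, sR=4/5; mL=208/365, mR=2/5; mL+mR=354/365 → advance +1; mR−mL=-62/365 → turn -1·90°
n=3: pose=(9,-7,S); sL=200/261, sR=200/229; mL=-6400/59769, mR=100/229; mL+mR=19700/59769 → advance +1; mR−mL=32500/59769 → turn +1·90°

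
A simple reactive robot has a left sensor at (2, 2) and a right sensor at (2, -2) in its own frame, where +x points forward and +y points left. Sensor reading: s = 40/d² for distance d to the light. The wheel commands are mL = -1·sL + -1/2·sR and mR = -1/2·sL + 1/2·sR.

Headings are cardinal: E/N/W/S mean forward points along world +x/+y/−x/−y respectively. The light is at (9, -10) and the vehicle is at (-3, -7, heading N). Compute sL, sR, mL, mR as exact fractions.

left sensor world pos  = (-5, -5); dL² = 221
right sensor world pos = (-1, -5); dR² = 125
sL = 40/221 = 40/221
sR = 40/125 = 8/25
mL = -1·sL + -1/2·sR = -1884/5525
mR = -1/2·sL + 1/2·sR = 384/5525

40/221 8/25 -1884/5525 384/5525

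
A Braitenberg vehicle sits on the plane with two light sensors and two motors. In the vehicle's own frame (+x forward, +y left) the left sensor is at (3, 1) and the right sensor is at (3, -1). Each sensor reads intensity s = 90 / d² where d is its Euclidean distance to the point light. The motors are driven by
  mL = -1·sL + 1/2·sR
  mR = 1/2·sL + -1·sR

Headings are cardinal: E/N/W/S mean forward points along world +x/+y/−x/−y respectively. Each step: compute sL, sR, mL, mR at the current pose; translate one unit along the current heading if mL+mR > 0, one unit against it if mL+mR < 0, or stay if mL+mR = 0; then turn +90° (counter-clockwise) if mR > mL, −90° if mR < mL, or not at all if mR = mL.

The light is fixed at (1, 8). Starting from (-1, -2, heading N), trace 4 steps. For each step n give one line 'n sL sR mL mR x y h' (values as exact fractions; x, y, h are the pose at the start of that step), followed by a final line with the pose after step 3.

0 45/29 9/5 -189/290 -297/290 -1 -2 N
1 90/101 18/29 -1701/2929 -513/2929 -1 -3 E
2 9/8 45/34 -63/136 -207/272 -2 -3 N
3 90/121 90/169 -9765/20449 -3285/20449 -2 -4 E
final -3 -4 N

n=0: pose=(-1,-2,N); sL=45/29, sR=9/5; mL=-189/290, mR=-297/290; mL+mR=-243/145 → advance -1; mR−mL=-54/145 → turn -1·90°
n=1: pose=(-1,-3,E); sL=90/101, sR=18/29; mL=-1701/2929, mR=-513/2929; mL+mR=-2214/2929 → advance -1; mR−mL=1188/2929 → turn +1·90°
n=2: pose=(-2,-3,N); sL=9/8, sR=45/34; mL=-63/136, mR=-207/272; mL+mR=-333/272 → advance -1; mR−mL=-81/272 → turn -1·90°
n=3: pose=(-2,-4,E); sL=90/121, sR=90/169; mL=-9765/20449, mR=-3285/20449; mL+mR=-13050/20449 → advance -1; mR−mL=6480/20449 → turn +1·90°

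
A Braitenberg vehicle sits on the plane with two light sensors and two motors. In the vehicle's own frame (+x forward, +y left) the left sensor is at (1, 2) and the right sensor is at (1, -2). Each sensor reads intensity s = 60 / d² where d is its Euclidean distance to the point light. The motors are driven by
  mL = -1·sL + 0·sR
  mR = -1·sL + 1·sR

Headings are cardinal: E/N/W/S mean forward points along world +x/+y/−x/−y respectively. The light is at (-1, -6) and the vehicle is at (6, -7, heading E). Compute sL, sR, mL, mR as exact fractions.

12/13 60/73 -12/13 -96/949

left sensor world pos  = (7, -5); dL² = 65
right sensor world pos = (7, -9); dR² = 73
sL = 60/65 = 12/13
sR = 60/73 = 60/73
mL = -1·sL + 0·sR = -12/13
mR = -1·sL + 1·sR = -96/949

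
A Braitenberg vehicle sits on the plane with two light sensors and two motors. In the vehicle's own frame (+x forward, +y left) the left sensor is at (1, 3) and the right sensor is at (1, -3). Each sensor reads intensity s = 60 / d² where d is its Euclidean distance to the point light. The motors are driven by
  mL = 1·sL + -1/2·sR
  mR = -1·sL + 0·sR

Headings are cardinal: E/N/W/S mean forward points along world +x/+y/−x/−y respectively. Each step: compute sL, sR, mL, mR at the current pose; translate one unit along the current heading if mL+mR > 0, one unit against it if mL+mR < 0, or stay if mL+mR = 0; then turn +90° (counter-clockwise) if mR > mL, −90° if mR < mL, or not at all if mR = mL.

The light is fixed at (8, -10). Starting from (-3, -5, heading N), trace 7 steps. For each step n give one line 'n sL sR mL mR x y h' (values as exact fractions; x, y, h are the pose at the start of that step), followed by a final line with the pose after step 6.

n=0: pose=(-3,-5,N); sL=15/58, sR=3/5; mL=-6/145, mR=-15/58; mL+mR=-3/10 → advance -1; mR−mL=-63/290 → turn -1·90°
n=1: pose=(-3,-6,E); sL=60/149, sR=60/101; mL=1590/15049, mR=-60/149; mL+mR=-30/101 → advance -1; mR−mL=-7650/15049 → turn -1·90°
n=2: pose=(-4,-6,S); sL=2/3, sR=10/39; mL=7/13, mR=-2/3; mL+mR=-5/39 → advance -1; mR−mL=-47/39 → turn -1·90°
n=3: pose=(-4,-5,W); sL=60/173, sR=60/233; mL=8790/40309, mR=-60/173; mL+mR=-30/233 → advance -1; mR−mL=-22770/40309 → turn -1·90°
n=4: pose=(-3,-5,N); sL=15/58, sR=3/5; mL=-6/145, mR=-15/58; mL+mR=-3/10 → advance -1; mR−mL=-63/290 → turn -1·90°
n=5: pose=(-3,-6,E); sL=60/149, sR=60/101; mL=1590/15049, mR=-60/149; mL+mR=-30/101 → advance -1; mR−mL=-7650/15049 → turn -1·90°
n=6: pose=(-4,-6,S); sL=2/3, sR=10/39; mL=7/13, mR=-2/3; mL+mR=-5/39 → advance -1; mR−mL=-47/39 → turn -1·90°

0 15/58 3/5 -6/145 -15/58 -3 -5 N
1 60/149 60/101 1590/15049 -60/149 -3 -6 E
2 2/3 10/39 7/13 -2/3 -4 -6 S
3 60/173 60/233 8790/40309 -60/173 -4 -5 W
4 15/58 3/5 -6/145 -15/58 -3 -5 N
5 60/149 60/101 1590/15049 -60/149 -3 -6 E
6 2/3 10/39 7/13 -2/3 -4 -6 S
final -4 -5 W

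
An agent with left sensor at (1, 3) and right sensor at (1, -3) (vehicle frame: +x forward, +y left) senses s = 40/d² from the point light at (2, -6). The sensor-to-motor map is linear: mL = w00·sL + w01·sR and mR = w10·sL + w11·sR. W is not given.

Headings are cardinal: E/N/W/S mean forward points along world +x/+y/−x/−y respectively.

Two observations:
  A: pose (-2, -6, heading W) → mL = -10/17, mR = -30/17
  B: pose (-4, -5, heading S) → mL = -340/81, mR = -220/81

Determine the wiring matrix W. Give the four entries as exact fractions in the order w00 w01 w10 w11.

-1 1/2 -1/2 -1

obs A: pose=(-2,-6,W) → sL=20/17, sR=20/17, mL=-10/17, mR=-30/17
obs B: pose=(-4,-5,S) → sL=40/9, sR=40/81, mL=-340/81, mR=-220/81
sensor matrix S = [[20/17, 20/17], [40/9, 40/81]]; det S = -6400/1377
solve [mL_A; mL_B] = S·[w00; w01] and [mR_A; mR_B] = S·[w10; w11]:
  w00 = -1, w01 = 1/2, w10 = -1/2, w11 = -1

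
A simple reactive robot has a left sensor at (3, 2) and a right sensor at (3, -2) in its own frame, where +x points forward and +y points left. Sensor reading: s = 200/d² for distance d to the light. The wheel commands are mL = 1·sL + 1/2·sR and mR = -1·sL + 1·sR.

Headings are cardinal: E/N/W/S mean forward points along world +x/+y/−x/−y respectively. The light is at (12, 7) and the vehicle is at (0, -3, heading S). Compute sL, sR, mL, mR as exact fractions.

left sensor world pos  = (2, -6); dL² = 269
right sensor world pos = (-2, -6); dR² = 365
sL = 200/269 = 200/269
sR = 200/365 = 40/73
mL = 1·sL + 1/2·sR = 19980/19637
mR = -1·sL + 1·sR = -3840/19637

200/269 40/73 19980/19637 -3840/19637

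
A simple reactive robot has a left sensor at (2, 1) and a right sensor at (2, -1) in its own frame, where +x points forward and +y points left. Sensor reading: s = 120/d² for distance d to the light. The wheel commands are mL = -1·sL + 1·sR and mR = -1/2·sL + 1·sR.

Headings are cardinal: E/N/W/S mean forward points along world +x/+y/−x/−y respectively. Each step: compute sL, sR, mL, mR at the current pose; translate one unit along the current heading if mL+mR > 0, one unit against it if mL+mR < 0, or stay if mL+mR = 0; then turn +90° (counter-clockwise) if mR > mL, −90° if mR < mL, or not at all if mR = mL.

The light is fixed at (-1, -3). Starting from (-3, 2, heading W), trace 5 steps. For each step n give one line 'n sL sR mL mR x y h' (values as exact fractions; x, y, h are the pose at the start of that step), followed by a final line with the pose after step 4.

n=0: pose=(-3,2,W); sL=15/4, sR=30/13; mL=-75/52, mR=45/104; mL+mR=-105/104 → advance -1; mR−mL=15/8 → turn +1·90°
n=1: pose=(-2,2,S); sL=40/3, sR=120/13; mL=-160/39, mR=100/39; mL+mR=-20/13 → advance -1; mR−mL=20/3 → turn +1·90°
n=2: pose=(-2,3,E); sL=12/5, sR=60/13; mL=144/65, mR=222/65; mL+mR=366/65 → advance +1; mR−mL=6/5 → turn +1·90°
n=3: pose=(-1,3,N); sL=24/13, sR=24/13; mL=0, mR=12/13; mL+mR=12/13 → advance +1; mR−mL=12/13 → turn +1·90°
n=4: pose=(-1,4,W); sL=3, sR=30/17; mL=-21/17, mR=9/34; mL+mR=-33/34 → advance -1; mR−mL=3/2 → turn +1·90°

0 15/4 30/13 -75/52 45/104 -3 2 W
1 40/3 120/13 -160/39 100/39 -2 2 S
2 12/5 60/13 144/65 222/65 -2 3 E
3 24/13 24/13 0 12/13 -1 3 N
4 3 30/17 -21/17 9/34 -1 4 W
final 0 4 S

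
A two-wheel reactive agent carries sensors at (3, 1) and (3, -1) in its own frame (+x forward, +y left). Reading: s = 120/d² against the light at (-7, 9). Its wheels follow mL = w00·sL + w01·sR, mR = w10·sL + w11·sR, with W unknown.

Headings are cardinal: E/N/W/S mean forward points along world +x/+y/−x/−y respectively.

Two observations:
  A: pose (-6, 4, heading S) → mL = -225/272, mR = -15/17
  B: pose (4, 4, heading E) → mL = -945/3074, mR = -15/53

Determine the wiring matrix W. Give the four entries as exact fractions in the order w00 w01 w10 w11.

-1 1/2 -1/2 0

obs A: pose=(-6,4,S) → sL=30/17, sR=15/8, mL=-225/272, mR=-15/17
obs B: pose=(4,4,E) → sL=30/53, sR=15/29, mL=-945/3074, mR=-15/53
sensor matrix S = [[30/17, 15/8], [30/53, 15/29]]; det S = -15525/104516
solve [mL_A; mL_B] = S·[w00; w01] and [mR_A; mR_B] = S·[w10; w11]:
  w00 = -1, w01 = 1/2, w10 = -1/2, w11 = 0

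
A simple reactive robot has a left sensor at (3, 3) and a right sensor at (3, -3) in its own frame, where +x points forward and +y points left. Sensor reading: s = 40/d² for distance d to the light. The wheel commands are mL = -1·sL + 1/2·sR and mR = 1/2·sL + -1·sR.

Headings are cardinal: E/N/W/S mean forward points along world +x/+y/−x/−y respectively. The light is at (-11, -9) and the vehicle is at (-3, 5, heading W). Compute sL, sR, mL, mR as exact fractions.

left sensor world pos  = (-6, 2); dL² = 146
right sensor world pos = (-6, 8); dR² = 314
sL = 40/146 = 20/73
sR = 40/314 = 20/157
mL = -1·sL + 1/2·sR = -2410/11461
mR = 1/2·sL + -1·sR = 110/11461

20/73 20/157 -2410/11461 110/11461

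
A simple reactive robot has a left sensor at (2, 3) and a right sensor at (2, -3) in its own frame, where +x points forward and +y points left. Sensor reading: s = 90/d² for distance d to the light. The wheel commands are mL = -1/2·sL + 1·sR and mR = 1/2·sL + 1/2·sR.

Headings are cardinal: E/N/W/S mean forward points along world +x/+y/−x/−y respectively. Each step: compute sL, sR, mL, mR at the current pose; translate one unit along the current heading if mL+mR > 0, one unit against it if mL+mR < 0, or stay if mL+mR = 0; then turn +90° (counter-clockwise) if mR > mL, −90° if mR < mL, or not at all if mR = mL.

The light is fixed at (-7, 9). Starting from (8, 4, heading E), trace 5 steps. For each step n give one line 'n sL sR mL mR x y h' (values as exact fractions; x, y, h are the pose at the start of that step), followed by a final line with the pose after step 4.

0 90/293 90/353 10485/103429 29070/103429 8 4 E
1 45/89 9/37 -63/6586 1233/3293 9 4 N
2 18/49 90/197 2637/9653 3978/9653 9 5 W
3 1/4 1/2 3/8 3/8 8 5 S
4 90/373 90/193 24885/71989 25470/71989 8 4 S
final 8 3 E

n=0: pose=(8,4,E); sL=90/293, sR=90/353; mL=10485/103429, mR=29070/103429; mL+mR=135/353 → advance +1; mR−mL=18585/103429 → turn +1·90°
n=1: pose=(9,4,N); sL=45/89, sR=9/37; mL=-63/6586, mR=1233/3293; mL+mR=27/74 → advance +1; mR−mL=2529/6586 → turn +1·90°
n=2: pose=(9,5,W); sL=18/49, sR=90/197; mL=2637/9653, mR=3978/9653; mL+mR=135/197 → advance +1; mR−mL=1341/9653 → turn +1·90°
n=3: pose=(8,5,S); sL=1/4, sR=1/2; mL=3/8, mR=3/8; mL+mR=3/4 → advance +1; mR−mL=0 → turn +0·90°
n=4: pose=(8,4,S); sL=90/373, sR=90/193; mL=24885/71989, mR=25470/71989; mL+mR=135/193 → advance +1; mR−mL=585/71989 → turn +1·90°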